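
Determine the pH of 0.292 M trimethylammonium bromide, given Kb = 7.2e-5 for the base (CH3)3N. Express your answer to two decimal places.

(CH3)3NH+ is the conjugate acid of the weak base (CH3)3N.
Ka = Kw/Kb = 1.0×10^-14 / 7.2 × 10^-5 = 1.39 × 10^-10
From the ICE table, Ka = x²/(0.292 − x) = 1.39 × 10^-10.
Since Ka ≪ C₀, x ≈ √(Ka·C₀) = 6.37 × 10^-6 M.
pH = −log[H+] = −log(6.37 × 10^-6) = 5.20

pH = 5.20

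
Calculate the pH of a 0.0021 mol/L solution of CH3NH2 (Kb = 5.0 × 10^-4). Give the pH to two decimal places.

CH3NH2 + H2O ⇌ CH3NH3+ + OH-
Let x = [OH-] at equilibrium. Kb = x²/(0.0021 − x).
Here C₀/Kb ≈ 4.2, so the small-x approximation fails. Use the quadratic:
x = (−Kb + √(Kb² + 4·Kb·C₀))/2 = 8.05 × 10^-4 M
pOH = −log(8.05 × 10^-4) = 3.09; pH = 14.00 − 3.09 = 10.91

pH = 10.91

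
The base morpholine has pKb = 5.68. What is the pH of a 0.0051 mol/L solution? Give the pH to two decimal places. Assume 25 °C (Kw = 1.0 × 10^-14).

pH = 10.01

C4H8ONH + H2O ⇌ C4H8ONH2+ + OH-
Kb = 10^(−5.68) = 2.09 × 10^-6
From the ICE table, Kb = [OH-]²/(0.0051 − [OH-]) = 2.09 × 10^-6.
Neglecting [OH-] in the denominator: [OH-] = √(2.09 × 10^-6 × 0.0051) = 1.03 × 10^-4 M
([OH-]/C₀ = 2% < 5%, so the approximation holds.)
pOH = 3.99, so pH = 14.00 − pOH = 10.01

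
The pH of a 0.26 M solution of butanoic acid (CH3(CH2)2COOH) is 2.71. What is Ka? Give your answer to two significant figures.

[H+] = 10^(-2.71) = 1.95 × 10^-3 M
At equilibrium [HA] = 0.26 − 1.95 × 10^-3 = 2.58 × 10^-1 M
Ka = [H+][A-]/[HA] = (1.95 × 10^-3)² / 2.58 × 10^-1 = 1.5 × 10^-5

Ka = 1.5 × 10^-5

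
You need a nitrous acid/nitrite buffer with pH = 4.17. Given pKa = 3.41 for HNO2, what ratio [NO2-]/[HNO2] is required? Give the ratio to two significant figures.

pH = pKa + log(r) ⇒ log(r) = 4.17 − 3.41 = +0.76
r = [NO2-]/[HNO2] = 10^(+0.76) = 5.75

ratio = 5.8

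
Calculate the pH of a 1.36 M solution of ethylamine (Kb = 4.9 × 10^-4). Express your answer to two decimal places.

C2H5NH2 + H2O ⇌ C2H5NH3+ + OH-
From the ICE table, Kb = [OH-]²/(1.36 − [OH-]) = 4.9 × 10^-4.
Neglecting [OH-] in the denominator: [OH-] = √(4.9 × 10^-4 × 1.36) = 2.58 × 10^-2 M
([OH-]/C₀ = 1.9% < 5%, so the approximation holds.)
pOH = −log(2.58 × 10^-2) = 1.59; pH = 14.00 − 1.59 = 12.41

pH = 12.41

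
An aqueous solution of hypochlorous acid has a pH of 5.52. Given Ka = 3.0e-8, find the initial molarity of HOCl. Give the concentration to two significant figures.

[H+] = 10^(-5.52) = 3.02 × 10^-6 M = x
Ka = x²/(C₀ − x) ⇒ C₀ = x + x²/Ka
C₀ = 3.02 × 10^-6 + (3.02 × 10^-6)²/(3.0 × 10^-8) = 3.07 × 10^-4 M

C₀ = 3.1 × 10^-4 M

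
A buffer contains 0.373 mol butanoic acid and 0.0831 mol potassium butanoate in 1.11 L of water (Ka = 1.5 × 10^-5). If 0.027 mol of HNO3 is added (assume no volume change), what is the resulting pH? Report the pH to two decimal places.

After neutralization: n(CH3(CH2)2COOH) = 0.4 mol, n(CH3(CH2)2COO-) = 0.0561 mol.
pKa = −log(1.5 × 10^-5) = 4.824
pH = pKa + log(n_CH3(CH2)2COO-/n_CH3(CH2)2COOH) = 4.824 + log(0.0561/0.4) = 4.824 + (-0.853)

pH = 3.97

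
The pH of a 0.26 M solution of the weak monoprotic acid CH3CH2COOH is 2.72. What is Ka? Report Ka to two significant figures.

[H+] = 10^(-2.72) = 1.91 × 10^-3 M
At equilibrium [HA] = 0.26 − 1.91 × 10^-3 = 2.58 × 10^-1 M
Ka = [H+][A-]/[HA] = (1.91 × 10^-3)² / 2.58 × 10^-1 = 1.4 × 10^-5

Ka = 1.4 × 10^-5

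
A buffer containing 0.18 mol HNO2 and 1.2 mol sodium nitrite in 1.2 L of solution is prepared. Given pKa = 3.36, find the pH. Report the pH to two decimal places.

Henderson–Hasselbalch: pH = pKa + log([NO2-]/[HNO2]) = 3.36 + log(1.2/0.18)
pH = 3.36 + (+0.824) = 4.18

pH = 4.18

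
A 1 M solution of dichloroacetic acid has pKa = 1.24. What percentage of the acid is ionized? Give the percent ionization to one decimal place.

21.3%

Cl2CHCOOH ⇌ Cl2CHCOO- + H+; let x = [H+] at equilibrium.
Ka = 10^(−1.24) = 5.75 × 10^-2
Ka = x²/(C₀ − x); solving the quadratic gives x = 2.13 × 10^-1 M.
Fraction ionized = 2.13 × 10^-1 / 1 = 0.2130 → 21.3%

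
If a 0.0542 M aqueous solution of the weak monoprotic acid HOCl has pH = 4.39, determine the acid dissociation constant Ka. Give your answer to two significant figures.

Ka = 3.1 × 10^-8

[H+] = 10^(-4.39) = 4.07 × 10^-5 M
At equilibrium [HA] = 0.0542 − 4.07 × 10^-5 = 5.42 × 10^-2 M
Ka = [H+][A-]/[HA] = (4.07 × 10^-5)² / 5.42 × 10^-2 = 3.1 × 10^-8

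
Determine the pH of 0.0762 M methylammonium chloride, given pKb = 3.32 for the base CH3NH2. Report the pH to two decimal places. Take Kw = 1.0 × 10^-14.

pH = 5.90

CH3NH3+ is the conjugate acid of the weak base CH3NH2.
Kb = 10^(−3.32) = 4.79 × 10^-4
Ka = Kw/Kb = 1.0×10^-14 / 4.79 × 10^-4 = 2.09 × 10^-11
Ka = [H+]²/(0.0762 − [H+]) = 2.09 × 10^-11
Neglecting [H+] in the denominator: [H+] = √(2.09 × 10^-11 × 0.0762) = 1.26 × 10^-6 M
([H+]/C₀ = 0.0017% < 5%, so the approximation holds.)
pH = −log(1.26 × 10^-6) = 5.90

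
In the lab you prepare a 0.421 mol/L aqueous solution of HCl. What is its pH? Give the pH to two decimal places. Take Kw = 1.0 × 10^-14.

HCl is a strong acid and dissociates completely, so [H+] = 0.421 M.
pH = -log(0.421) = 0.38

pH = 0.38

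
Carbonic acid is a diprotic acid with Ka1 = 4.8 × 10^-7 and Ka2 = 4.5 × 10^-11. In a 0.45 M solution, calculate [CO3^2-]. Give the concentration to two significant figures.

4.5 × 10^-11 M

First ionization gives [H+] ≈ [HCO3-] = 4.65 × 10^-4 M.
Second step: Ka2 = [H+][CO3^2-]/[HCO3-] ≈ [CO3^2-] (since [H+] ≈ [HCO3-]).
So [CO3^2-] ≈ Ka2.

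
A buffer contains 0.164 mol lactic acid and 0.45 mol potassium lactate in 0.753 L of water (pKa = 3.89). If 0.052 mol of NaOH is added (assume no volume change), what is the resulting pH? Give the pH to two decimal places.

OH- converts CH3CH(OH)COOH to CH3CH(OH)COO-: CH3CH(OH)COOH → 0.112 mol, CH3CH(OH)COO- → 0.502 mol.
Henderson–Hasselbalch with mole ratio 0.502/0.112: pH = 3.89 + (+0.651)

pH = 4.54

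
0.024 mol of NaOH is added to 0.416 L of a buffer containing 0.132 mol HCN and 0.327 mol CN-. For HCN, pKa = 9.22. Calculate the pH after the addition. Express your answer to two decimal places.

OH- converts HCN to CN-: HCN → 0.108 mol, CN- → 0.351 mol.
Henderson–Hasselbalch with mole ratio 0.351/0.108: pH = 9.22 + (+0.512)

pH = 9.73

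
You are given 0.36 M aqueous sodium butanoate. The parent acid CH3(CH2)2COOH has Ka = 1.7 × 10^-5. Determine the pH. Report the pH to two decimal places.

CH3(CH2)2COO- is the conjugate base of the weak acid CH3(CH2)2COOH.
Kb = Kw/Ka = 1.0×10^-14 / 1.7 × 10^-5 = 5.88 × 10^-10
Let x = [OH-] at equilibrium. Kb = x²/(0.36 − x).
Assume x ≪ 0.36: x ≈ √(5.88 × 10^-10 × 0.36) = 1.45 × 10^-5 M
Check: 0.004% ionized — well under 5%, approximation valid.
pOH = 4.84, so pH = 14.00 − pOH = 9.16

pH = 9.16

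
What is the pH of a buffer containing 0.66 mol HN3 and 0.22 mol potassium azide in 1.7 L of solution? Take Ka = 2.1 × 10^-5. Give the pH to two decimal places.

pH = 4.20

pKa = −log(2.1 × 10^-5) = 4.678
pH = pKa + log([A⁻]/[HA]) = 4.678 + log(0.22/0.66)
pH = 4.678 + (-0.477) = 4.20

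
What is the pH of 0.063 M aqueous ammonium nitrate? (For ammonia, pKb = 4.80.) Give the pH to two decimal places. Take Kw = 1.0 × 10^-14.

pH = 5.20

NH4+ is the conjugate acid of the weak base NH3.
Kb = 10^(−4.80) = 1.58 × 10^-5
Ka = Kw/Kb = 1.0×10^-14 / 1.58 × 10^-5 = 6.33 × 10^-10
From the ICE table, Ka = [H+]²/(0.063 − [H+]) = 6.33 × 10^-10.
Neglecting [H+] in the denominator: [H+] = √(6.33 × 10^-10 × 0.063) = 6.31 × 10^-6 M
Check: 0.01% ionized — well under 5%, approximation valid.
pH = −log[H+] = −log(6.31 × 10^-6) = 5.20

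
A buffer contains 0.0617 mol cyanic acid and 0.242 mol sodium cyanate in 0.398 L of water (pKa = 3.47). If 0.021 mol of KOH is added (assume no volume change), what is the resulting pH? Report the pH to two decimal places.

After neutralization: n(HOCN) = 0.0407 mol, n(OCN-) = 0.263 mol.
pH = pKa + log(n_OCN-/n_HOCN) = 3.47 + log(0.263/0.0407) = 3.47 + (+0.810)

pH = 4.28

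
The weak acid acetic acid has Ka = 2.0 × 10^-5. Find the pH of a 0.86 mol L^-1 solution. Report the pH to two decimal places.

CH3COOH ⇌ CH3COO- + H+
From the ICE table, Ka = [H+]²/(0.86 − [H+]) = 2.0 × 10^-5.
Assume [H+] ≪ 0.86: [H+] ≈ √(2.0 × 10^-5 × 0.86) = 4.15 × 10^-3 M
([H+]/C₀ = 0.48% < 5%, so the approximation holds.)
pH = −log[H+] = −log(4.15 × 10^-3) = 2.38

pH = 2.38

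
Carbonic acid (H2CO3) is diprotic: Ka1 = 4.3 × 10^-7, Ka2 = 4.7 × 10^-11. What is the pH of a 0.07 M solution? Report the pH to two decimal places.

pH = 3.76

Since Ka1 ≫ Ka2, the first ionization dominates [H+].
Ka1 = x²/(0.07 − x) = 4.3 × 10^-7
x ≈ √(4.3 × 10^-7 × 0.07) = 1.73 × 10^-4 M
pH = −log(1.73 × 10^-4) = 3.76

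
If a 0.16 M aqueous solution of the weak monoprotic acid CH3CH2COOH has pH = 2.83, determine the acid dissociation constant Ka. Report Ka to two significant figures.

[H+] = 10^(-2.83) = 1.48 × 10^-3 M
At equilibrium [HA] = 0.16 − 1.48 × 10^-3 = 1.59 × 10^-1 M
Ka = [H+][A-]/[HA] = (1.48 × 10^-3)² / 1.59 × 10^-1 = 1.4 × 10^-5

Ka = 1.4 × 10^-5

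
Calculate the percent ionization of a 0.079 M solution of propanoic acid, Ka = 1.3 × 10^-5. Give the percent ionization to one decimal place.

1.3%

CH3CH2COOH ⇌ CH3CH2COO- + H+; let x = [H+] at equilibrium.
x ≈ √(Ka·C₀) = √(1.3 × 10^-5 × 0.079) = 1.01 × 10^-3 M
Fraction ionized = 1.01 × 10^-3 / 0.079 = 0.0128 → 1.3%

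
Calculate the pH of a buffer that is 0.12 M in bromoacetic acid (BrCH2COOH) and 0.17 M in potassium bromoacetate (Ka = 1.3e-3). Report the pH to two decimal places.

pH = 3.04

pKa = −log(1.3 × 10^-3) = 2.886
Henderson–Hasselbalch: pH = pKa + log([BrCH2COO-]/[BrCH2COOH]) = 2.886 + log(0.17/0.12)
pH = 2.886 + (+0.151) = 3.04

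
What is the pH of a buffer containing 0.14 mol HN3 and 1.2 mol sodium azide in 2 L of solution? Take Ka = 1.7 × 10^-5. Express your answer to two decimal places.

pH = 5.70

pKa = −log(1.7 × 10^-5) = 4.770
pH = pKa + log([A⁻]/[HA]) = 4.770 + log(1.2/0.14)
pH = 4.770 + (+0.933) = 5.70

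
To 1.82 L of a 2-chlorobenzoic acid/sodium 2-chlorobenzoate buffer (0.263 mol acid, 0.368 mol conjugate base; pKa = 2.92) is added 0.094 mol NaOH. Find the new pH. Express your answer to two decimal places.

pH = 3.36

OH- converts ClC6H4COOH to ClC6H4COO-: ClC6H4COOH → 0.169 mol, ClC6H4COO- → 0.462 mol.
pH = pKa + log(n_ClC6H4COO-/n_ClC6H4COOH) = 2.92 + log(0.462/0.169) = 2.92 + (+0.437)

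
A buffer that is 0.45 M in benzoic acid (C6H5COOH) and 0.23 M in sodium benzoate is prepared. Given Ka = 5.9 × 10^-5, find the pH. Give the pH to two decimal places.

pKa = −log(5.9 × 10^-5) = 4.229
pH = pKa + log([A⁻]/[HA]) = 4.229 + log(0.23/0.45)
pH = 4.229 + (-0.291) = 3.94

pH = 3.94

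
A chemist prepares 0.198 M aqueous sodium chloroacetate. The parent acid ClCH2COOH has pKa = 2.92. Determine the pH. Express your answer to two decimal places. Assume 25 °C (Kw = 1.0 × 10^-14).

ClCH2COO- is the conjugate base of the weak acid ClCH2COOH.
Ka = 10^(−2.92) = 1.20 × 10^-3
Kb = Kw/Ka = 1.0×10^-14 / 1.20 × 10^-3 = 8.33 × 10^-12
Kb = [OH-]²/(0.198 − [OH-]) = 8.33 × 10^-12
Assume [OH-] ≪ 0.198: [OH-] ≈ √(8.33 × 10^-12 × 0.198) = 1.28 × 10^-6 M
Check: 0.00065% ionized — well under 5%, approximation valid.
pOH = −log(1.28 × 10^-6) = 5.89; pH = 14.00 − 5.89 = 8.11

pH = 8.11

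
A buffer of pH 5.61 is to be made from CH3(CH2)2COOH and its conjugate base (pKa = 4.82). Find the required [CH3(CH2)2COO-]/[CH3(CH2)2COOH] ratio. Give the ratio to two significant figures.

ratio = 6.2

pH = pKa + log(r) ⇒ log(r) = 5.61 − 4.82 = +0.79
r = [CH3(CH2)2COO-]/[CH3(CH2)2COOH] = 10^(+0.79) = 6.17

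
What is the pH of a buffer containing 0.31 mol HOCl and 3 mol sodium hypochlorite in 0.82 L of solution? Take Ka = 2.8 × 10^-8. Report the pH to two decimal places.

pH = 8.54

pKa = −log(2.8 × 10^-8) = 7.553
Using pH = pKa + log([base]/[acid]) with [base]/[acid] = 3/0.31:
pH = 7.553 + (+0.986) = 8.54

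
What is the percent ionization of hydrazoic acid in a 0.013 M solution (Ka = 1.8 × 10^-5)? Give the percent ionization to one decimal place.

HN3 ⇌ N3- + H+; let x = [H+] at equilibrium.
x ≈ √(Ka·C₀) = √(1.8 × 10^-5 × 0.013) = 4.84 × 10^-4 M
Fraction ionized = 4.84 × 10^-4 / 0.013 = 0.0372 → 3.7%

3.7%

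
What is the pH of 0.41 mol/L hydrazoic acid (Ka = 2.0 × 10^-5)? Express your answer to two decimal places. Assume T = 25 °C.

pH = 2.54

HN3 ⇌ N3- + H+
Ka = [H+]²/(0.41 − [H+]) = 2.0 × 10^-5
Since Ka ≪ C₀, [H+] ≈ √(Ka·C₀) = 2.86 × 10^-3 M.
Check: 0.7% ionized — well under 5%, approximation valid.
pH = −log(2.86 × 10^-3) = 2.54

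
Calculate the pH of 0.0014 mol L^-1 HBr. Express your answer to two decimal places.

HBr is a strong acid and dissociates completely, so [H+] = 0.0014 M.
pH = -log(0.0014) = 2.85

pH = 2.85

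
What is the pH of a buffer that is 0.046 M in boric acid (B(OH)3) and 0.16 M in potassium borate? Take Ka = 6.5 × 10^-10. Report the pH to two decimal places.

pKa = −log(6.5 × 10^-10) = 9.187
Henderson–Hasselbalch: pH = pKa + log([B(OH)4-]/[B(OH)3]) = 9.187 + log(0.16/0.046)
pH = 9.187 + (+0.541) = 9.73

pH = 9.73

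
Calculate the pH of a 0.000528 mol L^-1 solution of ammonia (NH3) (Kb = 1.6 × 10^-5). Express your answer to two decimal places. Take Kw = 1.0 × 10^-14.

pH = 9.93

NH3 + H2O ⇌ NH4+ + OH-
From the ICE table, Kb = [OH-]²/(0.000528 − [OH-]) = 1.6 × 10^-5.
The 5% rule fails; solving [OH-]² + Kb·[OH-] − Kb·C₀ = 0 exactly:
[OH-] = (−Kb + √(Kb² + 4·Kb·C₀))/2 = 8.43 × 10^-5 M
pOH = −log(8.43 × 10^-5) = 4.07; pH = 14.00 − 4.07 = 9.93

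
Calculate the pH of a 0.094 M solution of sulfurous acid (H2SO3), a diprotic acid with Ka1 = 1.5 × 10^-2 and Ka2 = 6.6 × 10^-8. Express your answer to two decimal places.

pH = 1.51

Ka1 ≫ Ka2, so treat the first dissociation as the only significant source of H+.
Ka1 = x²/(0.094 − x) = 1.5 × 10^-2
Solving the quadratic: x = (−Ka1 + √(Ka1² + 4·Ka1·C₀))/2 = 3.08 × 10^-2 M
pH = −log(3.08 × 10^-2) = 1.51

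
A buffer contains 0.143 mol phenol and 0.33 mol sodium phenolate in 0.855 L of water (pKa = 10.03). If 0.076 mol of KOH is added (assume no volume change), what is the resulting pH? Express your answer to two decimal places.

pH = 10.81

OH- converts C6H5OH to C6H5O-: C6H5OH → 0.067 mol, C6H5O- → 0.406 mol.
Henderson–Hasselbalch with mole ratio 0.406/0.067: pH = 10.03 + (+0.782)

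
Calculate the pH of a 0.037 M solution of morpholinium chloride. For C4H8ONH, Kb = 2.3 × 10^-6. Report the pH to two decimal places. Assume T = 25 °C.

C4H8ONH2+ is the conjugate acid of the weak base C4H8ONH.
Ka = Kw/Kb = 1.0×10^-14 / 2.3 × 10^-6 = 4.35 × 10^-9
From the ICE table, Ka = x²/(0.037 − x) = 4.35 × 10^-9.
Since Ka ≪ C₀, x ≈ √(Ka·C₀) = 1.27 × 10^-5 M.
pH = −log[H+] = −log(1.27 × 10^-5) = 4.90

pH = 4.90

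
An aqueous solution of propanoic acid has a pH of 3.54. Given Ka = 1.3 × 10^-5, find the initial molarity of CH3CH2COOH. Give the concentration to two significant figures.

C₀ = 6.7 × 10^-3 M

[H+] = 10^(-3.54) = 2.88 × 10^-4 M = x
Ka = x²/(C₀ − x) ⇒ C₀ = x + x²/Ka
C₀ = 2.88 × 10^-4 + (2.88 × 10^-4)²/(1.3 × 10^-5) = 6.67 × 10^-3 M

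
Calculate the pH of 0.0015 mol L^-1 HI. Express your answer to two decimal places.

HI is a strong acid and dissociates completely, so [H+] = 0.0015 M.
pH = -log(0.0015) = 2.82

pH = 2.82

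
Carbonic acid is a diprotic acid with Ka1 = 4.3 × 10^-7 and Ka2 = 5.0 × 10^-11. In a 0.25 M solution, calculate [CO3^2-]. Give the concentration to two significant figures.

First ionization gives [H+] ≈ [HCO3-] = 3.28 × 10^-4 M.
Second step: Ka2 = [H+][CO3^2-]/[HCO3-] ≈ [CO3^2-] (since [H+] ≈ [HCO3-]).
So [CO3^2-] ≈ Ka2.

5.0 × 10^-11 M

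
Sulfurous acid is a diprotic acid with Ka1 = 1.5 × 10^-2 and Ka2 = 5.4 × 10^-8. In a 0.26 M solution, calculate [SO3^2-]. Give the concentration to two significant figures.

First ionization gives [H+] ≈ [HSO3-] = 5.54 × 10^-2 M.
Second step: Ka2 = [H+][SO3^2-]/[HSO3-] ≈ [SO3^2-] (since [H+] ≈ [HSO3-]).
So [SO3^2-] ≈ Ka2.

5.4 × 10^-8 M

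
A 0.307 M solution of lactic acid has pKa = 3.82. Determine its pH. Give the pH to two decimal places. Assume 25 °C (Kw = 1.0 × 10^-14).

pH = 2.17

CH3CH(OH)COOH ⇌ CH3CH(OH)COO- + H+
Ka = 10^(−3.82) = 1.51 × 10^-4
Ka = [H+]²/(0.307 − [H+]) = 1.51 × 10^-4
Since Ka ≪ C₀, [H+] ≈ √(Ka·C₀) = 6.81 × 10^-3 M.
pH = −log[H+] = −log(6.81 × 10^-3) = 2.17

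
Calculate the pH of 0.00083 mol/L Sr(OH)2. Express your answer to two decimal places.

pH = 11.22

Sr(OH)2 is a strong base (each formula unit releases 2 OH-); [OH-] = 0.00166 M.
pOH = -log(0.00166) = 2.78
pH = 14.00 - 2.78 = 11.22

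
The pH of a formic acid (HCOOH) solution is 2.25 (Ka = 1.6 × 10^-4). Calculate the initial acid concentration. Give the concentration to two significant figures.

C₀ = 2.0 × 10^-1 M

[H+] = 10^(-2.25) = 5.62 × 10^-3 M = x
Ka = x²/(C₀ − x) ⇒ C₀ = x + x²/Ka
C₀ = 5.62 × 10^-3 + (5.62 × 10^-3)²/(1.6 × 10^-4) = 2.03 × 10^-1 M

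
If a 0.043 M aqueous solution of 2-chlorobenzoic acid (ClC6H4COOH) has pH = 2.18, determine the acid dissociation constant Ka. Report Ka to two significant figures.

Ka = 1.2 × 10^-3

[H+] = 10^(-2.18) = 6.61 × 10^-3 M
At equilibrium [HA] = 0.043 − 6.61 × 10^-3 = 3.64 × 10^-2 M
Ka = [H+][A-]/[HA] = (6.61 × 10^-3)² / 3.64 × 10^-2 = 1.2 × 10^-3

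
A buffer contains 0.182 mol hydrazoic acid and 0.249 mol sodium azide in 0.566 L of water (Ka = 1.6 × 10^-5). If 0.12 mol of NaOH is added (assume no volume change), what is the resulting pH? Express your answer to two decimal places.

pH = 5.57

After neutralization: n(HN3) = 0.062 mol, n(N3-) = 0.369 mol.
pKa = −log(1.6 × 10^-5) = 4.796
pH = pKa + log([A⁻]/[HA]) = 4.796 + log(0.369/0.062) = 4.796 +0.775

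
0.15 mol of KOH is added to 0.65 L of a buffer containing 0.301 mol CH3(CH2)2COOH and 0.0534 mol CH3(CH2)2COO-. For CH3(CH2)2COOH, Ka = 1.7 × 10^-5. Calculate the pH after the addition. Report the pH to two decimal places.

pH = 4.90

After neutralization: n(CH3(CH2)2COOH) = 0.151 mol, n(CH3(CH2)2COO-) = 0.203 mol.
pKa = −log(1.7 × 10^-5) = 4.770
pH = pKa + log(n_CH3(CH2)2COO-/n_CH3(CH2)2COOH) = 4.770 + log(0.203/0.151) = 4.770 + (+0.129)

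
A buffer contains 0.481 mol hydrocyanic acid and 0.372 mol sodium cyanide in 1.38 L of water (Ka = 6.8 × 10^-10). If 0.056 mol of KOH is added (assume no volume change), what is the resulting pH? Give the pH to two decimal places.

pH = 9.17

OH- converts HCN to CN-: HCN → 0.425 mol, CN- → 0.428 mol.
pKa = −log(6.8 × 10^-10) = 9.167
Henderson–Hasselbalch with mole ratio 0.428/0.425: pH = 9.167 + (+0.003)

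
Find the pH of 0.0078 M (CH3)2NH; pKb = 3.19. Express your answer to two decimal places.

(CH3)2NH + H2O ⇌ (CH3)2NH2+ + OH-
Kb = 10^(−3.19) = 6.46 × 10^-4
Let x = [OH-] at equilibrium. Kb = x²/(0.0078 − x).
x is not negligible relative to C₀; solve x² + 0.000646·x − 5.04e-06 = 0.
x = (−Kb + √(Kb² + 4·Kb·C₀))/2 = 1.94 × 10^-3 M
pOH = 2.71, so pH = 14.00 − pOH = 11.29

pH = 11.29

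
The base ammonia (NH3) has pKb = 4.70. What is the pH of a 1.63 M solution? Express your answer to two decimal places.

pH = 11.76

NH3 + H2O ⇌ NH4+ + OH-
Kb = 10^(−4.70) = 2.00 × 10^-5
Kb = [OH-]²/(1.63 − [OH-]) = 2.00 × 10^-5
Since Kb ≪ C₀, [OH-] ≈ √(Kb·C₀) = 5.71 × 10^-3 M.
pOH = −log(5.71 × 10^-3) = 2.24; pH = 14.00 − 2.24 = 11.76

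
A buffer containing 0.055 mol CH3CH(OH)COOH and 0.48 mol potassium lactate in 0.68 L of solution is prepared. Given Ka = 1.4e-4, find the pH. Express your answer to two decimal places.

pH = 4.79

pKa = −log(1.4 × 10^-4) = 3.854
pH = pKa + log([A⁻]/[HA]) = 3.854 + log(0.48/0.055)
pH = 3.854 + (+0.941) = 4.79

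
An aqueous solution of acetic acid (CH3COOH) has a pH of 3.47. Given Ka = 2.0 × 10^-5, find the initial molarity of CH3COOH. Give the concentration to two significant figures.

[H+] = 10^(-3.47) = 3.39 × 10^-4 M = x
Ka = x²/(C₀ − x) ⇒ C₀ = x + x²/Ka
C₀ = 3.39 × 10^-4 + (3.39 × 10^-4)²/(2.0 × 10^-5) = 6.09 × 10^-3 M

C₀ = 6.1 × 10^-3 M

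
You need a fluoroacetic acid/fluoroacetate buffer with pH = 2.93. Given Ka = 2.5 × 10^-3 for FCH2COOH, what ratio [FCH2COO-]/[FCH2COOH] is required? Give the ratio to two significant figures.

ratio = 2.1

pKa = -log(2.5 × 10^-3) = 2.602
pH = pKa + log(r) ⇒ log(r) = 2.93 − 2.602 = +0.328
r = [FCH2COO-]/[FCH2COOH] = 10^(+0.328) = 2.13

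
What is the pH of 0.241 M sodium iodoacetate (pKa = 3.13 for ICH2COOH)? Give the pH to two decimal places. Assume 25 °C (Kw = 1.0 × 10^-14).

ICH2COO- is the conjugate base of the weak acid ICH2COOH.
Ka = 10^(−3.13) = 7.41 × 10^-4
Kb = Kw/Ka = 1.0×10^-14 / 7.41 × 10^-4 = 1.35 × 10^-11
From the ICE table, Kb = x²/(0.241 − x) = 1.35 × 10^-11.
Assume x ≪ 0.241: x ≈ √(1.35 × 10^-11 × 0.241) = 1.80 × 10^-6 M
Check: 0.00075% ionized — well under 5%, approximation valid.
pOH = 5.74, so pH = 14.00 − pOH = 8.26

pH = 8.26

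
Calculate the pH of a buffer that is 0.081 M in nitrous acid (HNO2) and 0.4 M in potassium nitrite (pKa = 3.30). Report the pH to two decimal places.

pH = 3.99

Henderson–Hasselbalch: pH = pKa + log([NO2-]/[HNO2]) = 3.30 + log(0.4/0.081)
pH = 3.30 + (+0.694) = 3.99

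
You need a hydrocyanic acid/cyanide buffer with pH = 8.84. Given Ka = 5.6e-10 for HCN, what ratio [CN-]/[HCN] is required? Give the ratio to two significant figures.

pKa = -log(5.6 × 10^-10) = 9.252
pH = pKa + log(r) ⇒ log(r) = 8.84 − 9.252 = -0.412
r = [CN-]/[HCN] = 10^(-0.412) = 0.387

ratio = 0.39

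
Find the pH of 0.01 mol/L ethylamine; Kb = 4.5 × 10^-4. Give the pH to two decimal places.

pH = 11.28

C2H5NH2 + H2O ⇌ C2H5NH3+ + OH-
Kb = x²/(0.01 − x) = 4.5 × 10^-4
The 5% rule fails; solving x² + Kb·x − Kb·C₀ = 0 exactly:
x = (−Kb + √(Kb² + 4·Kb·C₀))/2 = 1.91 × 10^-3 M
pOH = −log(1.91 × 10^-3) = 2.72; pH = 14.00 − 2.72 = 11.28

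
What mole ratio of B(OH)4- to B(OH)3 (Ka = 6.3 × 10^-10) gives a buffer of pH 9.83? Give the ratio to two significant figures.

ratio = 4.3

pKa = -log(6.3 × 10^-10) = 9.201
pH = pKa + log(r) ⇒ log(r) = 9.83 − 9.201 = +0.629
r = [B(OH)4-]/[B(OH)3] = 10^(+0.629) = 4.26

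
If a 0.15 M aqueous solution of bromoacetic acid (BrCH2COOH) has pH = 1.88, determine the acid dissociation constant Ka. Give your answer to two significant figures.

[H+] = 10^(-1.88) = 1.32 × 10^-2 M
At equilibrium [HA] = 0.15 − 1.32 × 10^-2 = 1.37 × 10^-1 M
Ka = [H+][A-]/[HA] = (1.32 × 10^-2)² / 1.37 × 10^-1 = 1.3 × 10^-3

Ka = 1.3 × 10^-3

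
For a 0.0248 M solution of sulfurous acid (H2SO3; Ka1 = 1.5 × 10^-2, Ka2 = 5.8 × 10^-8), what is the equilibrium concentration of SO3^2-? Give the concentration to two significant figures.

First ionization gives [H+] ≈ [HSO3-] = 1.32 × 10^-2 M.
Second step: Ka2 = [H+][SO3^2-]/[HSO3-] ≈ [SO3^2-] (since [H+] ≈ [HSO3-]).
So [SO3^2-] ≈ Ka2.

5.8 × 10^-8 M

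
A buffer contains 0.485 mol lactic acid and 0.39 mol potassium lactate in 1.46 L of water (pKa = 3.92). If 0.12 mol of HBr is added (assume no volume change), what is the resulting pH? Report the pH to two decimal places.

After neutralization: n(CH3CH(OH)COOH) = 0.605 mol, n(CH3CH(OH)COO-) = 0.27 mol.
pH = pKa + log([A⁻]/[HA]) = 3.92 + log(0.27/0.605) = 3.92 -0.350

pH = 3.57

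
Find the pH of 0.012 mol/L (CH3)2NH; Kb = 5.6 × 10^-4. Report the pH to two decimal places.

(CH3)2NH + H2O ⇌ (CH3)2NH2+ + OH-
From the ICE table, Kb = x²/(0.012 − x) = 5.6 × 10^-4.
Here C₀/Kb ≈ 21.4, so the small-x approximation fails. Use the quadratic:
x = [−0.00056 + √(0.00056² + 2.69e-05)]/2 = 2.33 × 10^-3 M
pOH = 2.63, so pH = 14.00 − pOH = 11.37

pH = 11.37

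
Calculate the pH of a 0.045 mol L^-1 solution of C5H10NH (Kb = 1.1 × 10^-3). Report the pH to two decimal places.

pH = 11.81

C5H10NH + H2O ⇌ C5H10NH2+ + OH-
Kb = [OH-]²/(0.045 − [OH-]) = 1.1 × 10^-3
[OH-] is not negligible relative to C₀; solve [OH-]² + 0.0011·[OH-] − 4.95e-05 = 0.
[OH-] = (−Kb + √(Kb² + 4·Kb·C₀))/2 = 6.51 × 10^-3 M
pOH = 2.19, so pH = 14.00 − pOH = 11.81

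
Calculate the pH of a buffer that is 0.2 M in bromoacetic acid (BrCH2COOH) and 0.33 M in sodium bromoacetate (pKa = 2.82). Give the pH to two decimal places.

Henderson–Hasselbalch: pH = pKa + log([BrCH2COO-]/[BrCH2COOH]) = 2.82 + log(0.33/0.2)
pH = 2.82 + (+0.217) = 3.04

pH = 3.04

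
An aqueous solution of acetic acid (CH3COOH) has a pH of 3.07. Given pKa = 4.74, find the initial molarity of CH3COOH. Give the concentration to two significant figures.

C₀ = 4.1 × 10^-2 M

[H+] = 10^(-3.07) = 8.51 × 10^-4 M = x
Ka = 10^(−4.74) = 1.82 × 10^-5
Ka = x²/(C₀ − x) ⇒ C₀ = x + x²/Ka
C₀ = 8.51 × 10^-4 + (8.51 × 10^-4)²/(1.82 × 10^-5) = 4.06 × 10^-2 M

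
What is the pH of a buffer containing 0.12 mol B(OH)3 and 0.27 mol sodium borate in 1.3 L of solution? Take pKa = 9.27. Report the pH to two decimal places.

Henderson–Hasselbalch: pH = pKa + log([B(OH)4-]/[B(OH)3]) = 9.27 + log(0.27/0.12)
pH = 9.27 + (+0.352) = 9.62

pH = 9.62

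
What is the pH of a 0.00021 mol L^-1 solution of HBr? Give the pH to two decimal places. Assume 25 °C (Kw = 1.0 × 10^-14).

pH = 3.68

HBr is a strong acid and dissociates completely, so [H+] = 0.00021 M.
pH = -log(0.00021) = 3.68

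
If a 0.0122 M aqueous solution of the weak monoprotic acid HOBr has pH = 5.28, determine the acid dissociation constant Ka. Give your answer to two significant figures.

Ka = 2.3 × 10^-9

[H+] = 10^(-5.28) = 5.25 × 10^-6 M
At equilibrium [HA] = 0.0122 − 5.25 × 10^-6 = 1.22 × 10^-2 M
Ka = [H+][A-]/[HA] = (5.25 × 10^-6)² / 1.22 × 10^-2 = 2.3 × 10^-9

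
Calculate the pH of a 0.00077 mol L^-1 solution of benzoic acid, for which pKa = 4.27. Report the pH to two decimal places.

C6H5COOH ⇌ C6H5COO- + H+
Ka = 10^(−4.27) = 5.37 × 10^-5
Let x = [H+] at equilibrium. Ka = x²/(0.00077 − x).
x is not negligible relative to C₀; solve x² + 5.37e-05·x − 4.13e-08 = 0.
x = (−Ka + √(Ka² + 4·Ka·C₀))/2 = 1.78 × 10^-4 M
pH = −log[H+] = −log(1.78 × 10^-4) = 3.75

pH = 3.75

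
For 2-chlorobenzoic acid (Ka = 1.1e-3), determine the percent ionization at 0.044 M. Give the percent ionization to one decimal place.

ClC6H4COOH ⇌ ClC6H4COO- + H+; let x = [H+] at equilibrium.
Solve x² + 0.0011x − 4.84e-05 = 0 → x = 6.43 × 10^-3 M
% ionization = x/C₀ × 100% = 6.43 × 10^-3/0.044 × 100% = 14.6%

14.6%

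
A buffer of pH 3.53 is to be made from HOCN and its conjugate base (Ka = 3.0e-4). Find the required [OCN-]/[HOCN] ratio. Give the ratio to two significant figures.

ratio = 1.0

pKa = -log(3.0 × 10^-4) = 3.523
pH = pKa + log(r) ⇒ log(r) = 3.53 − 3.523 = +0.007
r = [OCN-]/[HOCN] = 10^(+0.007) = 1.02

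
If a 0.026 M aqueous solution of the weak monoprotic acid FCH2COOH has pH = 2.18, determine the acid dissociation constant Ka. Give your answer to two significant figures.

Ka = 2.3 × 10^-3

[H+] = 10^(-2.18) = 6.61 × 10^-3 M
At equilibrium [HA] = 0.026 − 6.61 × 10^-3 = 1.94 × 10^-2 M
Ka = [H+][A-]/[HA] = (6.61 × 10^-3)² / 1.94 × 10^-2 = 2.3 × 10^-3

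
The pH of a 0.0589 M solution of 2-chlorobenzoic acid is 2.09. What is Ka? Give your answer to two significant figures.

[H+] = 10^(-2.09) = 8.13 × 10^-3 M
At equilibrium [HA] = 0.0589 − 8.13 × 10^-3 = 5.08 × 10^-2 M
Ka = [H+][A-]/[HA] = (8.13 × 10^-3)² / 5.08 × 10^-2 = 1.3 × 10^-3

Ka = 1.3 × 10^-3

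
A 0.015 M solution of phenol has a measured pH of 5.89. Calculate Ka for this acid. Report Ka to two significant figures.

[H+] = 10^(-5.89) = 1.29 × 10^-6 M
At equilibrium [HA] = 0.015 − 1.29 × 10^-6 = 1.50 × 10^-2 M
Ka = [H+][A-]/[HA] = (1.29 × 10^-6)² / 1.50 × 10^-2 = 1.1 × 10^-10

Ka = 1.1 × 10^-10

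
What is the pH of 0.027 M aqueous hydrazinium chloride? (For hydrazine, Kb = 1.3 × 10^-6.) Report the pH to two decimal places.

N2H5+ is the conjugate acid of the weak base N2H4.
Ka = Kw/Kb = 1.0×10^-14 / 1.3 × 10^-6 = 7.69 × 10^-9
Ka = x²/(0.027 − x) = 7.69 × 10^-9
Since Ka ≪ C₀, x ≈ √(Ka·C₀) = 1.44 × 10^-5 M.
pH = −log[H+] = −log(1.44 × 10^-5) = 4.84

pH = 4.84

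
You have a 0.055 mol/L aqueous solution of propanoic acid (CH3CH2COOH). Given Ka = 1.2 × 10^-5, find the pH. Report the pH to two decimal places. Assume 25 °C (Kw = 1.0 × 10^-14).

pH = 3.09

CH3CH2COOH ⇌ CH3CH2COO- + H+
Ka = x²/(0.055 − x) = 1.2 × 10^-5
Neglecting x in the denominator: x = √(1.2 × 10^-5 × 0.055) = 8.12 × 10^-4 M
Check: 1.5% ionized — well under 5%, approximation valid.
pH = −log(8.12 × 10^-4) = 3.09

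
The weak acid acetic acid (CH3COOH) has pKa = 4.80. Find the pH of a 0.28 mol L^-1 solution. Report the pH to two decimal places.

CH3COOH ⇌ CH3COO- + H+
Ka = 10^(−4.80) = 1.58 × 10^-5
From the ICE table, Ka = [H+]²/(0.28 − [H+]) = 1.58 × 10^-5.
Assume [H+] ≪ 0.28: [H+] ≈ √(1.58 × 10^-5 × 0.28) = 2.10 × 10^-3 M
([H+]/C₀ = 0.75% < 5%, so the approximation holds.)
pH = −log[H+] = −log(2.10 × 10^-3) = 2.68

pH = 2.68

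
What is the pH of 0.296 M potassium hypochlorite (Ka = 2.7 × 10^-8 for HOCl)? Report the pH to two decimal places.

OCl- is the conjugate base of the weak acid HOCl.
Kb = Kw/Ka = 1.0×10^-14 / 2.7 × 10^-8 = 3.70 × 10^-7
From the ICE table, Kb = [OH-]²/(0.296 − [OH-]) = 3.70 × 10^-7.
Neglecting [OH-] in the denominator: [OH-] = √(3.70 × 10^-7 × 0.296) = 3.31 × 10^-4 M
Check: 0.11% ionized — well under 5%, approximation valid.
pOH = −log(3.31 × 10^-4) = 3.48; pH = 14.00 − 3.48 = 10.52

pH = 10.52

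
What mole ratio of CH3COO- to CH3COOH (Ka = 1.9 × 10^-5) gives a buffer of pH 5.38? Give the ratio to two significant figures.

pKa = -log(1.9 × 10^-5) = 4.721
pH = pKa + log(r) ⇒ log(r) = 5.38 − 4.721 = +0.659
r = [CH3COO-]/[CH3COOH] = 10^(+0.659) = 4.56

ratio = 4.6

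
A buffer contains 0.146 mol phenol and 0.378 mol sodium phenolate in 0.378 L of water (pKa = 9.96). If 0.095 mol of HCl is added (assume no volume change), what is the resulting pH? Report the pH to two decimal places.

Added H+ converts C6H5O- to C6H5OH: C6H5OH → 0.241 mol, C6H5O- → 0.283 mol.
pH = pKa + log(n_C6H5O-/n_C6H5OH) = 9.96 + log(0.283/0.241) = 9.96 + (+0.070)

pH = 10.03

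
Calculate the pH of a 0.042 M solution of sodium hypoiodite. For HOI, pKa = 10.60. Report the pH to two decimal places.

OI- is the conjugate base of the weak acid HOI.
Ka = 10^(−10.60) = 2.51 × 10^-11
Kb = Kw/Ka = 1.0×10^-14 / 2.51 × 10^-11 = 3.98 × 10^-4
Kb = [OH-]²/(0.042 − [OH-]) = 3.98 × 10^-4
[OH-] is not negligible relative to C₀; solve [OH-]² + 0.000398·[OH-] − 1.67e-05 = 0.
[OH-] = [−0.000398 + √(0.000398² + 6.69e-05)]/2 = 3.89 × 10^-3 M
pOH = 2.41, so pH = 14.00 − pOH = 11.59

pH = 11.59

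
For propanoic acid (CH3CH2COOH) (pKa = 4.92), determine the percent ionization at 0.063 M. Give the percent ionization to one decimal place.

1.4%

CH3CH2COOH ⇌ CH3CH2COO- + H+; let x = [H+] at equilibrium.
Ka = 10^(−4.92) = 1.20 × 10^-5
x ≈ √(Ka·C₀) = √(1.20 × 10^-5 × 0.063) = 8.69 × 10^-4 M
% ionization = x/C₀ × 100% = 8.69 × 10^-4/0.063 × 100% = 1.4%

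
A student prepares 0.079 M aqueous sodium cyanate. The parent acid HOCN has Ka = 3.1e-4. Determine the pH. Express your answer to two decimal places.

pH = 8.20

OCN- is the conjugate base of the weak acid HOCN.
Kb = Kw/Ka = 1.0×10^-14 / 3.1 × 10^-4 = 3.23 × 10^-11
From the ICE table, Kb = [OH-]²/(0.079 − [OH-]) = 3.23 × 10^-11.
Neglecting [OH-] in the denominator: [OH-] = √(3.23 × 10^-11 × 0.079) = 1.60 × 10^-6 M
([OH-]/C₀ = 0.002% < 5%, so the approximation holds.)
pOH = −log(1.60 × 10^-6) = 5.80; pH = 14.00 − 5.80 = 8.20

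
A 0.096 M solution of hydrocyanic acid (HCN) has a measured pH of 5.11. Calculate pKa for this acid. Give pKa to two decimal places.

[H+] = 10^(-5.11) = 7.76 × 10^-6 M
At equilibrium [HA] = 0.096 − 7.76 × 10^-6 = 9.60 × 10^-2 M
Ka = [H+][A-]/[HA] = (7.76 × 10^-6)² / 9.60 × 10^-2 = 6.27 × 10^-10
pKa = -log(6.27 × 10^-10) = 9.20

pKa = 9.20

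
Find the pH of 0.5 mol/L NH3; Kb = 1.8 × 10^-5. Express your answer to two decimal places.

NH3 + H2O ⇌ NH4+ + OH-
From the ICE table, Kb = [OH-]²/(0.5 − [OH-]) = 1.8 × 10^-5.
Assume [OH-] ≪ 0.5: [OH-] ≈ √(1.8 × 10^-5 × 0.5) = 3.00 × 10^-3 M
pOH = −log(3.00 × 10^-3) = 2.52; pH = 14.00 − 2.52 = 11.48

pH = 11.48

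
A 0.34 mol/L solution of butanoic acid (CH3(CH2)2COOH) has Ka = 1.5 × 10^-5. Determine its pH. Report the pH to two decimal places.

pH = 2.65

CH3(CH2)2COOH ⇌ CH3(CH2)2COO- + H+
From the ICE table, Ka = [H+]²/(0.34 − [H+]) = 1.5 × 10^-5.
Neglecting [H+] in the denominator: [H+] = √(1.5 × 10^-5 × 0.34) = 2.26 × 10^-3 M
pH = −log[H+] = −log(2.26 × 10^-3) = 2.65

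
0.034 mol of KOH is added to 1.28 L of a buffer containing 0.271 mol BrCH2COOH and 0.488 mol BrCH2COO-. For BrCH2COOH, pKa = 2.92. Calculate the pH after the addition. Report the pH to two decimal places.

pH = 3.26

After neutralization: n(BrCH2COOH) = 0.237 mol, n(BrCH2COO-) = 0.522 mol.
Henderson–Hasselbalch with mole ratio 0.522/0.237: pH = 2.92 + (+0.343)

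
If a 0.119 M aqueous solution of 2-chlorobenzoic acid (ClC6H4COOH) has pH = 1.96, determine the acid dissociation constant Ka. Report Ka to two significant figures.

[H+] = 10^(-1.96) = 1.10 × 10^-2 M
At equilibrium [HA] = 0.119 − 1.10 × 10^-2 = 1.08 × 10^-1 M
Ka = [H+][A-]/[HA] = (1.10 × 10^-2)² / 1.08 × 10^-1 = 1.1 × 10^-3

Ka = 1.1 × 10^-3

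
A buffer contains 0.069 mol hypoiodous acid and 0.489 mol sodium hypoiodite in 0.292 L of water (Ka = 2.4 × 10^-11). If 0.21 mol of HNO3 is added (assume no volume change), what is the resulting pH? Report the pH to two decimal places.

pH = 10.62

After neutralization: n(HOI) = 0.279 mol, n(OI-) = 0.279 mol.
pKa = −log(2.4 × 10^-11) = 10.620
Henderson–Hasselbalch with mole ratio 0.279/0.279: pH = 10.620 + (+0.000)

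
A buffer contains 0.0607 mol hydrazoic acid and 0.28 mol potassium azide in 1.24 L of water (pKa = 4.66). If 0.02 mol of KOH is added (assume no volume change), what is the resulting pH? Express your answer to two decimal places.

OH- converts HN3 to N3-: HN3 → 0.0407 mol, N3- → 0.3 mol.
pH = pKa + log([A⁻]/[HA]) = 4.66 + log(0.3/0.0407) = 4.66 +0.868

pH = 5.53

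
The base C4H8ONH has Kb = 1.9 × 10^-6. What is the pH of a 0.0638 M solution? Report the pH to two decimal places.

pH = 10.54

C4H8ONH + H2O ⇌ C4H8ONH2+ + OH-
Let x = [OH-] at equilibrium. Kb = x²/(0.0638 − x).
Since Kb ≪ C₀, x ≈ √(Kb·C₀) = 3.48 × 10^-4 M.
pOH = −log(3.48 × 10^-4) = 3.46; pH = 14.00 − 3.46 = 10.54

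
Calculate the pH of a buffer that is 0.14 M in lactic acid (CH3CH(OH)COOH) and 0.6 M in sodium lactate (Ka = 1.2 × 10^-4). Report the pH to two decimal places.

pH = 4.55

pKa = −log(1.2 × 10^-4) = 3.921
pH = pKa + log([A⁻]/[HA]) = 3.921 + log(0.6/0.14)
pH = 3.921 + (+0.632) = 4.55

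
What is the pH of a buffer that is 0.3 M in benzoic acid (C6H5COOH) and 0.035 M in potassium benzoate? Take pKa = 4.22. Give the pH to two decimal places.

pH = 3.29

Using pH = pKa + log([base]/[acid]) with [base]/[acid] = 0.035/0.3:
pH = 4.22 + (-0.933) = 3.29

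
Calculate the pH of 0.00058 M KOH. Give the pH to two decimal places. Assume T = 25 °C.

pH = 10.76

KOH is a strong base; [OH-] = 0.00058 M.
pOH = -log(0.00058) = 3.24
pH = 14.00 - 3.24 = 10.76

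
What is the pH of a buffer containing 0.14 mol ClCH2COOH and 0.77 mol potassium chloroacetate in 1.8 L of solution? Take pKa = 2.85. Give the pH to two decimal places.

pH = pKa + log([A⁻]/[HA]) = 2.85 + log(0.77/0.14)
pH = 2.85 + (+0.740) = 3.59

pH = 3.59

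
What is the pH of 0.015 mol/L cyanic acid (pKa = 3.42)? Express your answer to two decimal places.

pH = 2.66

HOCN ⇌ OCN- + H+
Ka = 10^(−3.42) = 3.80 × 10^-4
Ka = x²/(0.015 − x) = 3.80 × 10^-4
x is not negligible relative to C₀; solve x² + 0.00038·x − 5.7e-06 = 0.
x = [−0.00038 + √(0.00038² + 2.28e-05)]/2 = 2.21 × 10^-3 M
pH = −log[H+] = −log(2.21 × 10^-3) = 2.66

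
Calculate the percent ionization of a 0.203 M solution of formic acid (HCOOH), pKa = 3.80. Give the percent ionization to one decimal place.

HCOOH ⇌ HCOO- + H+; let x = [H+] at equilibrium.
Ka = 10^(−3.80) = 1.58 × 10^-4
x ≈ √(Ka·C₀) = √(1.58 × 10^-4 × 0.203) = 5.66 × 10^-3 M
% ionization = x/C₀ × 100% = 5.66 × 10^-3/0.203 × 100% = 2.8%

2.8%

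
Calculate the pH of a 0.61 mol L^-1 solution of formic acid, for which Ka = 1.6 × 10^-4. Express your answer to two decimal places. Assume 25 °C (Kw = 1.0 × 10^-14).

HCOOH ⇌ HCOO- + H+
From the ICE table, Ka = [H+]²/(0.61 − [H+]) = 1.6 × 10^-4.
Assume [H+] ≪ 0.61: [H+] ≈ √(1.6 × 10^-4 × 0.61) = 9.88 × 10^-3 M
pH = −log(9.88 × 10^-3) = 2.01

pH = 2.01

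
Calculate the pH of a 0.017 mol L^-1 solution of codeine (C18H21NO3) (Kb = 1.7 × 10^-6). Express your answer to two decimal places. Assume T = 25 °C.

pH = 10.23

C18H21NO3 + H2O ⇌ C18H22NO3+ + OH-
From the ICE table, Kb = [OH-]²/(0.017 − [OH-]) = 1.7 × 10^-6.
Neglecting [OH-] in the denominator: [OH-] = √(1.7 × 10^-6 × 0.017) = 1.70 × 10^-4 M
Check: 1% ionized — well under 5%, approximation valid.
pOH = −log(1.70 × 10^-4) = 3.77; pH = 14.00 − 3.77 = 10.23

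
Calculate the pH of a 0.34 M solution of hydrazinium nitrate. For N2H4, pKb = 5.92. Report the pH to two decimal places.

pH = 4.27

N2H5+ is the conjugate acid of the weak base N2H4.
Kb = 10^(−5.92) = 1.20 × 10^-6
Ka = Kw/Kb = 1.0×10^-14 / 1.20 × 10^-6 = 8.33 × 10^-9
From the ICE table, Ka = [H+]²/(0.34 − [H+]) = 8.33 × 10^-9.
Assume [H+] ≪ 0.34: [H+] ≈ √(8.33 × 10^-9 × 0.34) = 5.32 × 10^-5 M
([H+]/C₀ = 0.016% < 5%, so the approximation holds.)
pH = −log(5.32 × 10^-5) = 4.27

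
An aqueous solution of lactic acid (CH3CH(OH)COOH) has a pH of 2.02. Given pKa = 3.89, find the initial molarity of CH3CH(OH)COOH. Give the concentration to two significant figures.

C₀ = 7.2 × 10^-1 M

[H+] = 10^(-2.02) = 9.55 × 10^-3 M = x
Ka = 10^(−3.89) = 1.29 × 10^-4
Ka = x²/(C₀ − x) ⇒ C₀ = x + x²/Ka
C₀ = 9.55 × 10^-3 + (9.55 × 10^-3)²/(1.29 × 10^-4) = 7.17 × 10^-1 M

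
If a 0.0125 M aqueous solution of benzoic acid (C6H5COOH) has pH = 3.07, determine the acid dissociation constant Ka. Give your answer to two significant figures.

Ka = 6.2 × 10^-5

[H+] = 10^(-3.07) = 8.51 × 10^-4 M
At equilibrium [HA] = 0.0125 − 8.51 × 10^-4 = 1.16 × 10^-2 M
Ka = [H+][A-]/[HA] = (8.51 × 10^-4)² / 1.16 × 10^-2 = 6.2 × 10^-5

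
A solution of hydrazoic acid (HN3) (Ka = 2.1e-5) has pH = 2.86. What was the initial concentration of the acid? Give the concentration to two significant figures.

C₀ = 9.2 × 10^-2 M

[H+] = 10^(-2.86) = 1.38 × 10^-3 M = x
Ka = x²/(C₀ − x) ⇒ C₀ = x + x²/Ka
C₀ = 1.38 × 10^-3 + (1.38 × 10^-3)²/(2.1 × 10^-5) = 9.21 × 10^-2 M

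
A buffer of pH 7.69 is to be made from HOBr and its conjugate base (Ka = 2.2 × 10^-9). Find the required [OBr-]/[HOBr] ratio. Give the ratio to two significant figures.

ratio = 0.11

pKa = -log(2.2 × 10^-9) = 8.658
pH = pKa + log(r) ⇒ log(r) = 7.69 − 8.658 = -0.968
r = [OBr-]/[HOBr] = 10^(-0.968) = 0.108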